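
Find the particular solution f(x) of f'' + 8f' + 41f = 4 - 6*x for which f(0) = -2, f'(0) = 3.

Characteristic equation r² + 8r + 41 = 0 has discriminant (8)² - 4·(41) = -100 < 0, so r = -4 ± 5i.
Hence f_h = C1*cos(5*x)*exp(-4*x) + C2*exp(-4*x)*sin(5*x).
For the particular solution try f_p = A0 + A1*x. Substituting and matching coefficients of each power of x gives A0 = 212/1681, A1 = -6/41, so f_p = 212/1681 - 6*x/41.
General solution: f = 212/1681 - 6*x/41 + C1*cos(5*x)*exp(-4*x) + C2*exp(-4*x)*sin(5*x).
Apply the initial conditions: f(0) = 212/1681 + C1 = -2 and f'(0) = -6/41 - 4*C1 + 5*C2 = 3. Solving gives C1 = -3574/1681, C2 = -9007/8405.

f = 212/1681 - 6*x/41 - 9007*exp(-4*x)*sin(5*x)/8405 - 3574*cos(5*x)*exp(-4*x)/1681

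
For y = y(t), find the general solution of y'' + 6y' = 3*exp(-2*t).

Characteristic equation r² + 6r = 0 factors as (r + 6)r = 0, so r = -6, 0.
Hence y_h = C1*exp(-6*t) + C2.
Try y_p = A*exp(-2*t). Substituting into the equation and dividing by exp(-2*t) gives A = -3/8, so y_p = -3*exp(-2*t)/8.

y = C2 - 3*exp(-2*t)/8 + C1*exp(-6*t)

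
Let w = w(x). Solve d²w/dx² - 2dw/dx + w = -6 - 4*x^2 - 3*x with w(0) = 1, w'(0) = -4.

Characteristic equation r² - 2r + 1 = 0 has discriminant (-2)² - 4·(1) = 0, so r = 1 is a repeated root.
Hence w_h = (C1 + C2*x)*exp(x).
For the particular solution try w_p = A0 + A1*x + A2*x^2. Substituting and matching coefficients of each power of x gives A0 = -36, A1 = -19, A2 = -4, so w_p = -36 - 19*x - 4*x^2.
General solution: w = -36 - 19*x - 4*x^2 + C1*exp(x) + C2*x*exp(x).
Apply the initial conditions: w(0) = -36 + C1 = 1 and w'(0) = -19 + C1 + C2 = -4. Solving gives C1 = 37, C2 = -22.

w = -36 - 19*x - 4*x**2 + 37*exp(x) - 22*x*exp(x)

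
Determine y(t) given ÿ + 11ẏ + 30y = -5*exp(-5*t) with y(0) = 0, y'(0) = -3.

y = -2*exp(-6*t) + 2*exp(-5*t) - 5*t*exp(-5*t)

Characteristic equation r² + 11r + 30 = 0 factors as (r + 6)(r + 5) = 0, so r = -6, -5.
Hence y_h = C1*exp(-6*t) + C2*exp(-5*t).
Since exp(-5*t) solves the homogeneous equation (r = -5 is a root of multiplicity 1), multiply the trial by t. Try y_p = A*t*exp(-5*t). Substituting into the equation and dividing by exp(-5*t) gives A = -5, so y_p = -5*t*exp(-5*t).
General solution: y = C1*exp(-6*t) + C2*exp(-5*t) - 5*t*exp(-5*t).
Apply the initial conditions: y(0) = C1 + C2 = 0 and y'(0) = -5 - 6*C1 - 5*C2 = -3. Solving gives C1 = -2, C2 = 2.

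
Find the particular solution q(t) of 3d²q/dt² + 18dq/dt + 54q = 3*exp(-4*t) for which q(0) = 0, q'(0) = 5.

Divide through by 3: q'' + 6q' + 18q = exp(-4*t).
Characteristic equation r² + 6r + 18 = 0 has discriminant (6)² - 4·(18) = -36 < 0, so r = -3 ± 3i.
Hence q_h = C1*cos(3*t)*exp(-3*t) + C2*exp(-3*t)*sin(3*t).
Try q_p = A*exp(-4*t). Substituting into the equation and dividing by exp(-4*t) gives A = 1/10, so q_p = exp(-4*t)/10.
General solution: q = exp(-4*t)/10 + C1*cos(3*t)*exp(-3*t) + C2*exp(-3*t)*sin(3*t).
Apply the initial conditions: q(0) = 1/10 + C1 = 0 and q'(0) = -2/5 - 3*C1 + 3*C2 = 5. Solving gives C1 = -1/10, C2 = 17/10.

q = exp(-4*t)/10 - cos(3*t)*exp(-3*t)/10 + 17*exp(-3*t)*sin(3*t)/10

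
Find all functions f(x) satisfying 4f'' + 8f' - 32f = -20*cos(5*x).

Divide through by 4: f'' + 2f' - 8f = -5*cos(5*x).
Characteristic equation r² + 2r - 8 = 0 factors as (r + 4)(r - 2) = 0, so r = -4, 2.
Hence f_h = C1*exp(-4*x) + C2*exp(2*x).
Try f_p = A*cos(5*x) + B*sin(5*x). Substituting and equating the coefficients of cos(5x) and sin(5x) gives A = 165/1189, B = -50/1189, so f_p = -50*sin(5*x)/1189 + 165*cos(5*x)/1189.

f = -50*sin(5*x)/1189 + 165*cos(5*x)/1189 + C1*exp(-4*x) + C2*exp(2*x)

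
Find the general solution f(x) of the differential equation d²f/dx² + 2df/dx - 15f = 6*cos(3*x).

Characteristic equation r² + 2r - 15 = 0 factors as (r + 5)(r - 3) = 0, so r = -5, 3.
Hence f_h = C1*exp(-5*x) + C2*exp(3*x).
Try f_p = A*cos(3*x) + B*sin(3*x). Substituting and equating the coefficients of cos(3x) and sin(3x) gives A = -4/17, B = 1/17, so f_p = -4*cos(3*x)/17 + sin(3*x)/17.

f = -4*cos(3*x)/17 + sin(3*x)/17 + C1*exp(-5*x) + C2*exp(3*x)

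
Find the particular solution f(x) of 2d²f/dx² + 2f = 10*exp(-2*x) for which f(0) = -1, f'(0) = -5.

Divide through by 2: f'' + f = 5*exp(-2*x).
Characteristic equation r² + 1 = 0 has discriminant (0)² - 4·(1) = -4 < 0, so r = ± i.
Hence f_h = C1*cos(x) + C2*sin(x).
Try f_p = A*exp(-2*x). Substituting into the equation and dividing by exp(-2*x) gives A = 1, so f_p = exp(-2*x).
General solution: f = C1*cos(x) + C2*sin(x) + exp(-2*x).
Apply the initial conditions: f(0) = 1 + C1 = -1 and f'(0) = -2 + C2 = -5. Solving gives C1 = -2, C2 = -3.

f = -3*sin(x) - 2*cos(x) + exp(-2*x)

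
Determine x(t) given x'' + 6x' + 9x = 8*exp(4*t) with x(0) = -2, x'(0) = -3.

x = -106*exp(-3*t)/49 + 8*exp(4*t)/49 - 71*t*exp(-3*t)/7

Characteristic equation r² + 6r + 9 = 0 has discriminant (6)² - 4·(9) = 0, so r = -3 is a repeated root.
Hence x_h = (C1 + C2*t)*exp(-3*t).
Try x_p = A*exp(4*t). Substituting into the equation and dividing by exp(4*t) gives A = 8/49, so x_p = 8*exp(4*t)/49.
General solution: x = 8*exp(4*t)/49 + C1*exp(-3*t) + C2*t*exp(-3*t).
Apply the initial conditions: x(0) = 8/49 + C1 = -2 and x'(0) = 32/49 + C2 - 3*C1 = -3. Solving gives C1 = -106/49, C2 = -71/7.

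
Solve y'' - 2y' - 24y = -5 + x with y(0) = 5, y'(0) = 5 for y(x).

y = 61/288 - x/24 + 379*exp(-4*x)/160 + 871*exp(6*x)/360

Characteristic equation r² - 2r - 24 = 0 factors as (r + 4)(r - 6) = 0, so r = -4, 6.
Hence y_h = C1*exp(-4*x) + C2*exp(6*x).
For the particular solution try y_p = A0 + A1*x. Substituting and matching coefficients of each power of x gives A0 = 61/288, A1 = -1/24, so y_p = 61/288 - x/24.
General solution: y = 61/288 - x/24 + C1*exp(-4*x) + C2*exp(6*x).
Apply the initial conditions: y(0) = 61/288 + C1 + C2 = 5 and y'(0) = -1/24 - 4*C1 + 6*C2 = 5. Solving gives C1 = 379/160, C2 = 871/360.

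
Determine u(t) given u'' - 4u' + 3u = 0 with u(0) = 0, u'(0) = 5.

Characteristic equation r² - 4r + 3 = 0 factors as (r - 1)(r - 3) = 0, so r = 1, 3.
Hence u_h = C1*exp(t) + C2*exp(3*t).
Apply the initial conditions: u(0) = C1 + C2 = 0 and u'(0) = C1 + 3*C2 = 5. Solving gives C1 = -5/2, C2 = 5/2.

u = -5*exp(t)/2 + 5*exp(3*t)/2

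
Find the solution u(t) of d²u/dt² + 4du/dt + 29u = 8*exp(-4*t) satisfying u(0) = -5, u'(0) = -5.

Characteristic equation r² + 4r + 29 = 0 has discriminant (4)² - 4·(29) = -100 < 0, so r = -2 ± 5i.
Hence u_h = C1*cos(5*t)*exp(-2*t) + C2*exp(-2*t)*sin(5*t).
Try u_p = A*exp(-4*t). Substituting into the equation and dividing by exp(-4*t) gives A = 8/29, so u_p = 8*exp(-4*t)/29.
General solution: u = 8*exp(-4*t)/29 + C1*cos(5*t)*exp(-2*t) + C2*exp(-2*t)*sin(5*t).
Apply the initial conditions: u(0) = 8/29 + C1 = -5 and u'(0) = -32/29 - 2*C1 + 5*C2 = -5. Solving gives C1 = -153/29, C2 = -419/145.

u = 8*exp(-4*t)/29 - 419*exp(-2*t)*sin(5*t)/145 - 153*cos(5*t)*exp(-2*t)/29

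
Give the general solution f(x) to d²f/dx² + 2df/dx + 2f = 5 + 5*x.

Characteristic equation r² + 2r + 2 = 0 has discriminant (2)² - 4·(2) = -4 < 0, so r = -1 ± i.
Hence f_h = C1*cos(x)*exp(-x) + C2*exp(-x)*sin(x).
For the particular solution try f_p = A0 + A1*x. Substituting and matching coefficients of each power of x gives A0 = 0, A1 = 5/2, so f_p = 5*x/2.

f = 5*x/2 + C1*cos(x)*exp(-x) + C2*exp(-x)*sin(x)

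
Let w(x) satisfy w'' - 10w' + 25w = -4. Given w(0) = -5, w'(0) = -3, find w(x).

Characteristic equation r² - 10r + 25 = 0 has discriminant (-10)² - 4·(25) = 0, so r = 5 is a repeated root.
Hence w_h = (C1 + C2*x)*exp(5*x).
For the particular solution try w_p = A0. Substituting and matching coefficients of each power of x gives A0 = -4/25, so w_p = -4/25.
General solution: w = -4/25 + C1*exp(5*x) + C2*x*exp(5*x).
Apply the initial conditions: w(0) = -4/25 + C1 = -5 and w'(0) = C2 + 5*C1 = -3. Solving gives C1 = -121/25, C2 = 106/5.

w = -4/25 - 121*exp(5*x)/25 + 106*x*exp(5*x)/5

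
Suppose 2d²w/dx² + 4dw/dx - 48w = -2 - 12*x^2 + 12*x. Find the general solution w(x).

Divide through by 2: w'' + 2w' - 24w = -1 - 6*x^2 + 6*x.
Characteristic equation r² + 2r - 24 = 0 factors as (r - 4)(r + 6) = 0, so r = 4, -6.
Hence w_h = C1*exp(4*x) + C2*exp(-6*x).
For the particular solution try w_p = A0 + A1*x + A2*x^2. Substituting and matching coefficients of each power of x gives A0 = 13/288, A1 = -5/24, A2 = 1/4, so w_p = 13/288 - 5*x/24 + x^2/4.

w = 13/288 - 5*x/24 + x**2/4 + C1*exp(4*x) + C2*exp(-6*x)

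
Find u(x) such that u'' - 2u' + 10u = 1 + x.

Characteristic equation r² - 2r + 10 = 0 has discriminant (-2)² - 4·(10) = -36 < 0, so r = 1 ± 3i.
Hence u_h = C1*cos(3*x)*exp(x) + C2*exp(x)*sin(3*x).
For the particular solution try u_p = A0 + A1*x. Substituting and matching coefficients of each power of x gives A0 = 3/25, A1 = 1/10, so u_p = 3/25 + x/10.

u = 3/25 + x/10 + C1*cos(3*x)*exp(x) + C2*exp(x)*sin(3*x)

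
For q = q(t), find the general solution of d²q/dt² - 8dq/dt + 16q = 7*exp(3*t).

Characteristic equation r² - 8r + 16 = 0 has discriminant (-8)² - 4·(16) = 0, so r = 4 is a repeated root.
Hence q_h = (C1 + C2*t)*exp(4*t).
Try q_p = A*exp(3*t). Substituting into the equation and dividing by exp(3*t) gives A = 7, so q_p = 7*exp(3*t).

q = 7*exp(3*t) + C1*exp(4*t) + C2*t*exp(4*t)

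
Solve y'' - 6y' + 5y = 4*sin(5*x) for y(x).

y = -4*sin(5*x)/65 + 6*cos(5*x)/65 + C1*exp(5*x) + C2*exp(x)

Characteristic equation r² - 6r + 5 = 0 factors as (r - 5)(r - 1) = 0, so r = 5, 1.
Hence y_h = C1*exp(5*x) + C2*exp(x).
Try y_p = A*cos(5*x) + B*sin(5*x). Substituting and equating the coefficients of cos(5x) and sin(5x) gives A = 6/65, B = -4/65, so y_p = -4*sin(5*x)/65 + 6*cos(5*x)/65.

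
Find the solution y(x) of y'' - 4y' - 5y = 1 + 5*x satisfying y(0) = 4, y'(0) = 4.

Characteristic equation r² - 4r - 5 = 0 factors as (r + 1)(r - 5) = 0, so r = -1, 5.
Hence y_h = C1*exp(-x) + C2*exp(5*x).
For the particular solution try y_p = A0 + A1*x. Substituting and matching coefficients of each power of x gives A0 = 3/5, A1 = -1, so y_p = 3/5 - x.
General solution: y = 3/5 - x + C1*exp(-x) + C2*exp(5*x).
Apply the initial conditions: y(0) = 3/5 + C1 + C2 = 4 and y'(0) = -1 - C1 + 5*C2 = 4. Solving gives C1 = 2, C2 = 7/5.

y = 3/5 - x + 2*exp(-x) + 7*exp(5*x)/5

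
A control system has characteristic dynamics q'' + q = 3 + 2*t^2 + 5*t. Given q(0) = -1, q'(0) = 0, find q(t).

q = -1 - 5*sin(t) + 2*t**2 + 5*t

Characteristic equation r² + 1 = 0 has discriminant (0)² - 4·(1) = -4 < 0, so r = ± i.
Hence q_h = C1*cos(t) + C2*sin(t).
For the particular solution try q_p = A0 + A1*t + A2*t^2. Substituting and matching coefficients of each power of t gives A0 = -1, A1 = 5, A2 = 2, so q_p = -1 + 2*t^2 + 5*t.
General solution: q = -1 + 2*t^2 + 5*t + C1*cos(t) + C2*sin(t).
Apply the initial conditions: q(0) = -1 + C1 = -1 and q'(0) = 5 + C2 = 0. Solving gives C1 = 0, C2 = -5.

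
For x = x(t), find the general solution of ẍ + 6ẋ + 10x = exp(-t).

x = exp(-t)/5 + C1*cos(t)*exp(-3*t) + C2*exp(-3*t)*sin(t)

Characteristic equation r² + 6r + 10 = 0 has discriminant (6)² - 4·(10) = -4 < 0, so r = -3 ± i.
Hence x_h = C1*cos(t)*exp(-3*t) + C2*exp(-3*t)*sin(t).
Try x_p = A*exp(-t). Substituting into the equation and dividing by exp(-t) gives A = 1/5, so x_p = exp(-t)/5.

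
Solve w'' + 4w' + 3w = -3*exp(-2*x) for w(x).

Characteristic equation r² + 4r + 3 = 0 factors as (r + 1)(r + 3) = 0, so r = -1, -3.
Hence w_h = C1*exp(-x) + C2*exp(-3*x).
Try w_p = A*exp(-2*x). Substituting into the equation and dividing by exp(-2*x) gives A = 3, so w_p = 3*exp(-2*x).

w = 3*exp(-2*x) + C1*exp(-x) + C2*exp(-3*x)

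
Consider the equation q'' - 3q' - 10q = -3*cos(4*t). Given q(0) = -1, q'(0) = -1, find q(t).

q = -138*exp(5*t)/287 - 43*exp(-2*t)/70 + 9*sin(4*t)/205 + 39*cos(4*t)/410

Characteristic equation r² - 3r - 10 = 0 factors as (r + 2)(r - 5) = 0, so r = -2, 5.
Hence q_h = C1*exp(-2*t) + C2*exp(5*t).
Try q_p = A*cos(4*t) + B*sin(4*t). Substituting and equating the coefficients of cos(4t) and sin(4t) gives A = 39/410, B = 9/205, so q_p = 9*sin(4*t)/205 + 39*cos(4*t)/410.
General solution: q = 9*sin(4*t)/205 + 39*cos(4*t)/410 + C1*exp(-2*t) + C2*exp(5*t).
Apply the initial conditions: q(0) = 39/410 + C1 + C2 = -1 and q'(0) = 36/205 - 2*C1 + 5*C2 = -1. Solving gives C1 = -43/70, C2 = -138/287.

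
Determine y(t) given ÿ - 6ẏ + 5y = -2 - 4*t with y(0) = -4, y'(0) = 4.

y = -34/25 - 9*exp(t)/2 - 4*t/5 + 93*exp(5*t)/50

Characteristic equation r² - 6r + 5 = 0 factors as (r - 1)(r - 5) = 0, so r = 1, 5.
Hence y_h = C1*exp(t) + C2*exp(5*t).
For the particular solution try y_p = A0 + A1*t. Substituting and matching coefficients of each power of t gives A0 = -34/25, A1 = -4/5, so y_p = -34/25 - 4*t/5.
General solution: y = -34/25 - 4*t/5 + C1*exp(t) + C2*exp(5*t).
Apply the initial conditions: y(0) = -34/25 + C1 + C2 = -4 and y'(0) = -4/5 + C1 + 5*C2 = 4. Solving gives C1 = -9/2, C2 = 93/50.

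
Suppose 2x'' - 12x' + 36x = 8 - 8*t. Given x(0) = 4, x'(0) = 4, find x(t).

Divide through by 2: x'' - 6x' + 18x = 4 - 4*t.
Characteristic equation r² - 6r + 18 = 0 has discriminant (-6)² - 4·(18) = -36 < 0, so r = 3 ± 3i.
Hence x_h = C1*cos(3*t)*exp(3*t) + C2*exp(3*t)*sin(3*t).
For the particular solution try x_p = A0 + A1*t. Substituting and matching coefficients of each power of t gives A0 = 4/27, A1 = -2/9, so x_p = 4/27 - 2*t/9.
General solution: x = 4/27 - 2*t/9 + C1*cos(3*t)*exp(3*t) + C2*exp(3*t)*sin(3*t).
Apply the initial conditions: x(0) = 4/27 + C1 = 4 and x'(0) = -2/9 + 3*C1 + 3*C2 = 4. Solving gives C1 = 104/27, C2 = -22/9.

x = 4/27 - 2*t/9 - 22*exp(3*t)*sin(3*t)/9 + 104*cos(3*t)*exp(3*t)/27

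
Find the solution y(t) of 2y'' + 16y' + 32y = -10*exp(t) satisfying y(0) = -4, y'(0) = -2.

y = -19*exp(-4*t)/5 - exp(t)/5 - 17*t*exp(-4*t)

Divide through by 2: y'' + 8y' + 16y = -5*exp(t).
Characteristic equation r² + 8r + 16 = 0 has discriminant (8)² - 4·(16) = 0, so r = -4 is a repeated root.
Hence y_h = (C1 + C2*t)*exp(-4*t).
Try y_p = A*exp(t). Substituting into the equation and dividing by exp(t) gives A = -1/5, so y_p = -exp(t)/5.
General solution: y = -exp(t)/5 + C1*exp(-4*t) + C2*t*exp(-4*t).
Apply the initial conditions: y(0) = -1/5 + C1 = -4 and y'(0) = -1/5 + C2 - 4*C1 = -2. Solving gives C1 = -19/5, C2 = -17.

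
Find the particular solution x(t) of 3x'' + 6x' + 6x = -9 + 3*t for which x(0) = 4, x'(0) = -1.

Divide through by 3: x'' + 2x' + 2x = -3 + t.
Characteristic equation r² + 2r + 2 = 0 has discriminant (2)² - 4·(2) = -4 < 0, so r = -1 ± i.
Hence x_h = C1*cos(t)*exp(-t) + C2*exp(-t)*sin(t).
For the particular solution try x_p = A0 + A1*t. Substituting and matching coefficients of each power of t gives A0 = -2, A1 = 1/2, so x_p = -2 + t/2.
General solution: x = -2 + t/2 + C1*cos(t)*exp(-t) + C2*exp(-t)*sin(t).
Apply the initial conditions: x(0) = -2 + C1 = 4 and x'(0) = 1/2 + C2 - C1 = -1. Solving gives C1 = 6, C2 = 9/2.

x = -2 + t/2 + 6*cos(t)*exp(-t) + 9*exp(-t)*sin(t)/2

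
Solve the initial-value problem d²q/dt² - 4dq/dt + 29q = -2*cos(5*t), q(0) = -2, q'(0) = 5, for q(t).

q = -cos(5*t)/52 + 5*sin(5*t)/52 - 103*cos(5*t)*exp(2*t)/52 + 441*exp(2*t)*sin(5*t)/260

Characteristic equation r² - 4r + 29 = 0 has discriminant (-4)² - 4·(29) = -100 < 0, so r = 2 ± 5i.
Hence q_h = C1*cos(5*t)*exp(2*t) + C2*exp(2*t)*sin(5*t).
Try q_p = A*cos(5*t) + B*sin(5*t). Substituting and equating the coefficients of cos(5t) and sin(5t) gives A = -1/52, B = 5/52, so q_p = -cos(5*t)/52 + 5*sin(5*t)/52.
General solution: q = -cos(5*t)/52 + 5*sin(5*t)/52 + C1*cos(5*t)*exp(2*t) + C2*exp(2*t)*sin(5*t).
Apply the initial conditions: q(0) = -1/52 + C1 = -2 and q'(0) = 25/52 + 2*C1 + 5*C2 = 5. Solving gives C1 = -103/52, C2 = 441/260.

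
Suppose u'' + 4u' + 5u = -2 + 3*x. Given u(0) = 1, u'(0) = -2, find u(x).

u = -22/25 + 3*x/5 + 29*exp(-2*x)*sin(x)/25 + 47*cos(x)*exp(-2*x)/25

Characteristic equation r² + 4r + 5 = 0 has discriminant (4)² - 4·(5) = -4 < 0, so r = -2 ± i.
Hence u_h = C1*cos(x)*exp(-2*x) + C2*exp(-2*x)*sin(x).
For the particular solution try u_p = A0 + A1*x. Substituting and matching coefficients of each power of x gives A0 = -22/25, A1 = 3/5, so u_p = -22/25 + 3*x/5.
General solution: u = -22/25 + 3*x/5 + C1*cos(x)*exp(-2*x) + C2*exp(-2*x)*sin(x).
Apply the initial conditions: u(0) = -22/25 + C1 = 1 and u'(0) = 3/5 + C2 - 2*C1 = -2. Solving gives C1 = 47/25, C2 = 29/25.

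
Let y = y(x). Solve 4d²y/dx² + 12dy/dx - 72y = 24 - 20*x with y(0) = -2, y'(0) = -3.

y = -31/108 - 122*exp(3*x)/81 - 67*exp(-6*x)/324 + 5*x/18

Divide through by 4: y'' + 3y' - 18y = 6 - 5*x.
Characteristic equation r² + 3r - 18 = 0 factors as (r + 6)(r - 3) = 0, so r = -6, 3.
Hence y_h = C1*exp(-6*x) + C2*exp(3*x).
For the particular solution try y_p = A0 + A1*x. Substituting and matching coefficients of each power of x gives A0 = -31/108, A1 = 5/18, so y_p = -31/108 + 5*x/18.
General solution: y = -31/108 + 5*x/18 + C1*exp(-6*x) + C2*exp(3*x).
Apply the initial conditions: y(0) = -31/108 + C1 + C2 = -2 and y'(0) = 5/18 - 6*C1 + 3*C2 = -3. Solving gives C1 = -67/324, C2 = -122/81.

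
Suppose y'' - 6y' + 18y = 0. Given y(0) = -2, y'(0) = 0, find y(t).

Characteristic equation r² - 6r + 18 = 0 has discriminant (-6)² - 4·(18) = -36 < 0, so r = 3 ± 3i.
Hence y_h = C1*cos(3*t)*exp(3*t) + C2*exp(3*t)*sin(3*t).
Apply the initial conditions: y(0) = C1 = -2 and y'(0) = 3*C1 + 3*C2 = 0. Solving gives C1 = -2, C2 = 2.

y = -2*cos(3*t)*exp(3*t) + 2*exp(3*t)*sin(3*t)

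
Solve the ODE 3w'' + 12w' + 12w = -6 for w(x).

w = -1/2 + C1*exp(-2*x) + C2*x*exp(-2*x)

Divide through by 3: w'' + 4w' + 4w = -2.
Characteristic equation r² + 4r + 4 = 0 has discriminant (4)² - 4·(4) = 0, so r = -2 is a repeated root.
Hence w_h = (C1 + C2*x)*exp(-2*x).
For the particular solution try w_p = A0. Substituting and matching coefficients of each power of x gives A0 = -1/2, so w_p = -1/2.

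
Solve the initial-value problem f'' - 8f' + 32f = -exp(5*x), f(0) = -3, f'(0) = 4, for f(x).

f = -exp(5*x)/17 - 50*cos(4*x)*exp(4*x)/17 + 273*exp(4*x)*sin(4*x)/68

Characteristic equation r² - 8r + 32 = 0 has discriminant (-8)² - 4·(32) = -64 < 0, so r = 4 ± 4i.
Hence f_h = C1*cos(4*x)*exp(4*x) + C2*exp(4*x)*sin(4*x).
Try f_p = A*exp(5*x). Substituting into the equation and dividing by exp(5*x) gives A = -1/17, so f_p = -exp(5*x)/17.
General solution: f = -exp(5*x)/17 + C1*cos(4*x)*exp(4*x) + C2*exp(4*x)*sin(4*x).
Apply the initial conditions: f(0) = -1/17 + C1 = -3 and f'(0) = -5/17 + 4*C1 + 4*C2 = 4. Solving gives C1 = -50/17, C2 = 273/68.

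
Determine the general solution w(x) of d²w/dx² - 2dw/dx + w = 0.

Characteristic equation r² - 2r + 1 = 0 has discriminant (-2)² - 4·(1) = 0, so r = 1 is a repeated root.
Hence w_h = (C1 + C2*x)*exp(x).

w = C1*exp(x) + C2*x*exp(x)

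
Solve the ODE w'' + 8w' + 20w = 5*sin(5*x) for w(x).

Characteristic equation r² + 8r + 20 = 0 has discriminant (8)² - 4·(20) = -16 < 0, so r = -4 ± 2i.
Hence w_h = C1*cos(2*x)*exp(-4*x) + C2*exp(-4*x)*sin(2*x).
Try w_p = A*cos(5*x) + B*sin(5*x). Substituting and equating the coefficients of cos(5x) and sin(5x) gives A = -8/65, B = -1/65, so w_p = -8*cos(5*x)/65 - sin(5*x)/65.

w = -8*cos(5*x)/65 - sin(5*x)/65 + C1*cos(2*x)*exp(-4*x) + C2*exp(-4*x)*sin(2*x)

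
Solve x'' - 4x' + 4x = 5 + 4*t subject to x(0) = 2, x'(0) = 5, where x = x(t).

x = 9/4 + t - exp(2*t)/4 + 9*t*exp(2*t)/2

Characteristic equation r² - 4r + 4 = 0 has discriminant (-4)² - 4·(4) = 0, so r = 2 is a repeated root.
Hence x_h = (C1 + C2*t)*exp(2*t).
For the particular solution try x_p = A0 + A1*t. Substituting and matching coefficients of each power of t gives A0 = 9/4, A1 = 1, so x_p = 9/4 + t.
General solution: x = 9/4 + t + C1*exp(2*t) + C2*t*exp(2*t).
Apply the initial conditions: x(0) = 9/4 + C1 = 2 and x'(0) = 1 + C2 + 2*C1 = 5. Solving gives C1 = -1/4, C2 = 9/2.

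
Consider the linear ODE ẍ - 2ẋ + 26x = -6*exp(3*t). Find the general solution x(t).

Characteristic equation r² - 2r + 26 = 0 has discriminant (-2)² - 4·(26) = -100 < 0, so r = 1 ± 5i.
Hence x_h = C1*cos(5*t)*exp(t) + C2*exp(t)*sin(5*t).
Try x_p = A*exp(3*t). Substituting into the equation and dividing by exp(3*t) gives A = -6/29, so x_p = -6*exp(3*t)/29.

x = -6*exp(3*t)/29 + C1*cos(5*t)*exp(t) + C2*exp(t)*sin(5*t)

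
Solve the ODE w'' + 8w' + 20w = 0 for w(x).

w = C1*cos(2*x)*exp(-4*x) + C2*exp(-4*x)*sin(2*x)

Characteristic equation r² + 8r + 20 = 0 has discriminant (8)² - 4·(20) = -16 < 0, so r = -4 ± 2i.
Hence w_h = C1*cos(2*x)*exp(-4*x) + C2*exp(-4*x)*sin(2*x).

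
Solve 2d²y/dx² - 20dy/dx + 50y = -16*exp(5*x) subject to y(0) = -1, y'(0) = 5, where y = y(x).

Divide through by 2: y'' - 10y' + 25y = -8*exp(5*x).
Characteristic equation r² - 10r + 25 = 0 has discriminant (-10)² - 4·(25) = 0, so r = 5 is a repeated root.
Hence y_h = (C1 + C2*x)*exp(5*x).
Since exp(5*x) solves the homogeneous equation (r = 5 is a root of multiplicity 2), multiply the trial by x^2. Try y_p = A*x^2*exp(5*x). Substituting into the equation and dividing by exp(5*x) gives A = -4, so y_p = -4*x^2*exp(5*x).
General solution: y = C1*exp(5*x) - 4*x^2*exp(5*x) + C2*x*exp(5*x).
Apply the initial conditions: y(0) = C1 = -1 and y'(0) = C2 + 5*C1 = 5. Solving gives C1 = -1, C2 = 10.

y = -exp(5*x) - 4*x**2*exp(5*x) + 10*x*exp(5*x)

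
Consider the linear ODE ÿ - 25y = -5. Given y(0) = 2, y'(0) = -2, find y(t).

Characteristic equation r² - 25 = 0 factors as (r - 5)(r + 5) = 0, so r = 5, -5.
Hence y_h = C1*exp(5*t) + C2*exp(-5*t).
For the particular solution try y_p = A0. Substituting and matching coefficients of each power of t gives A0 = 1/5, so y_p = 1/5.
General solution: y = 1/5 + C1*exp(5*t) + C2*exp(-5*t).
Apply the initial conditions: y(0) = 1/5 + C1 + C2 = 2 and y'(0) = -5*C2 + 5*C1 = -2. Solving gives C1 = 7/10, C2 = 11/10.

y = 1/5 + 7*exp(5*t)/10 + 11*exp(-5*t)/10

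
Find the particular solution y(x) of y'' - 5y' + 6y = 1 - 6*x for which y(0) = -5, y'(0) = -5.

Characteristic equation r² - 5r + 6 = 0 factors as (r - 3)(r - 2) = 0, so r = 3, 2.
Hence y_h = C1*exp(3*x) + C2*exp(2*x).
For the particular solution try y_p = A0 + A1*x. Substituting and matching coefficients of each power of x gives A0 = -2/3, A1 = -1, so y_p = -2/3 - x.
General solution: y = -2/3 - x + C1*exp(3*x) + C2*exp(2*x).
Apply the initial conditions: y(0) = -2/3 + C1 + C2 = -5 and y'(0) = -1 + 2*C2 + 3*C1 = -5. Solving gives C1 = 14/3, C2 = -9.

y = -2/3 - x - 9*exp(2*x) + 14*exp(3*x)/3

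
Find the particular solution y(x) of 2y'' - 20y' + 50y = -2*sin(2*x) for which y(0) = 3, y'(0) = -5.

y = -21*sin(2*x)/841 - 20*cos(2*x)/841 + 2543*exp(5*x)/841 - 582*x*exp(5*x)/29

Divide through by 2: y'' - 10y' + 25y = -sin(2*x).
Characteristic equation r² - 10r + 25 = 0 has discriminant (-10)² - 4·(25) = 0, so r = 5 is a repeated root.
Hence y_h = (C1 + C2*x)*exp(5*x).
Try y_p = A*cos(2*x) + B*sin(2*x). Substituting and equating the coefficients of cos(2x) and sin(2x) gives A = -20/841, B = -21/841, so y_p = -21*sin(2*x)/841 - 20*cos(2*x)/841.
General solution: y = -21*sin(2*x)/841 - 20*cos(2*x)/841 + C1*exp(5*x) + C2*x*exp(5*x).
Apply the initial conditions: y(0) = -20/841 + C1 = 3 and y'(0) = -42/841 + C2 + 5*C1 = -5. Solving gives C1 = 2543/841, C2 = -582/29.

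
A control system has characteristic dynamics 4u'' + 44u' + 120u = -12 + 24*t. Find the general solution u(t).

Divide through by 4: u'' + 11u' + 30u = -3 + 6*t.
Characteristic equation r² + 11r + 30 = 0 factors as (r + 6)(r + 5) = 0, so r = -6, -5.
Hence u_h = C1*exp(-6*t) + C2*exp(-5*t).
For the particular solution try u_p = A0 + A1*t. Substituting and matching coefficients of each power of t gives A0 = -13/75, A1 = 1/5, so u_p = -13/75 + t/5.

u = -13/75 + t/5 + C1*exp(-6*t) + C2*exp(-5*t)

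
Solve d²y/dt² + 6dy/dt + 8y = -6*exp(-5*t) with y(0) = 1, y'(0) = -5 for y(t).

y = -2*exp(-5*t) - 3*exp(-2*t)/2 + 9*exp(-4*t)/2

Characteristic equation r² + 6r + 8 = 0 factors as (r + 2)(r + 4) = 0, so r = -2, -4.
Hence y_h = C1*exp(-2*t) + C2*exp(-4*t).
Try y_p = A*exp(-5*t). Substituting into the equation and dividing by exp(-5*t) gives A = -2, so y_p = -2*exp(-5*t).
General solution: y = -2*exp(-5*t) + C1*exp(-2*t) + C2*exp(-4*t).
Apply the initial conditions: y(0) = -2 + C1 + C2 = 1 and y'(0) = 10 - 4*C2 - 2*C1 = -5. Solving gives C1 = -3/2, C2 = 9/2.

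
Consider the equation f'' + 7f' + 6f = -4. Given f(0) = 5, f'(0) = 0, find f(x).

Characteristic equation r² + 7r + 6 = 0 factors as (r + 6)(r + 1) = 0, so r = -6, -1.
Hence f_h = C1*exp(-6*x) + C2*exp(-x).
For the particular solution try f_p = A0. Substituting and matching coefficients of each power of x gives A0 = -2/3, so f_p = -2/3.
General solution: f = -2/3 + C1*exp(-6*x) + C2*exp(-x).
Apply the initial conditions: f(0) = -2/3 + C1 + C2 = 5 and f'(0) = -C2 - 6*C1 = 0. Solving gives C1 = -17/15, C2 = 34/5.

f = -2/3 - 17*exp(-6*x)/15 + 34*exp(-x)/5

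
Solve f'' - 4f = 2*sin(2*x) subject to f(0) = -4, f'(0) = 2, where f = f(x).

Characteristic equation r² - 4 = 0 factors as (r + 2)(r - 2) = 0, so r = -2, 2.
Hence f_h = C1*exp(-2*x) + C2*exp(2*x).
Try f_p = A*cos(2*x) + B*sin(2*x). Substituting and equating the coefficients of cos(2x) and sin(2x) gives A = 0, B = -1/4, so f_p = -sin(2*x)/4.
General solution: f = -sin(2*x)/4 + C1*exp(-2*x) + C2*exp(2*x).
Apply the initial conditions: f(0) = C1 + C2 = -4 and f'(0) = -1/2 - 2*C1 + 2*C2 = 2. Solving gives C1 = -21/8, C2 = -11/8.

f = -21*exp(-2*x)/8 - 11*exp(2*x)/8 - sin(2*x)/4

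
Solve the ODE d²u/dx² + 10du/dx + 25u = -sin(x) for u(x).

u = -6*sin(x)/169 + 5*cos(x)/338 + C1*exp(-5*x) + C2*x*exp(-5*x)

Characteristic equation r² + 10r + 25 = 0 has discriminant (10)² - 4·(25) = 0, so r = -5 is a repeated root.
Hence u_h = (C1 + C2*x)*exp(-5*x).
Try u_p = A*cos(x) + B*sin(x). Substituting and equating the coefficients of cos(x) and sin(x) gives A = 5/338, B = -6/169, so u_p = -6*sin(x)/169 + 5*cos(x)/338.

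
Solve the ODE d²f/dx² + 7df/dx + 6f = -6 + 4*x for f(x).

f = -16/9 + 2*x/3 + C1*exp(-x) + C2*exp(-6*x)

Characteristic equation r² + 7r + 6 = 0 factors as (r + 1)(r + 6) = 0, so r = -1, -6.
Hence f_h = C1*exp(-x) + C2*exp(-6*x).
For the particular solution try f_p = A0 + A1*x. Substituting and matching coefficients of each power of x gives A0 = -16/9, A1 = 2/3, so f_p = -16/9 + 2*x/3.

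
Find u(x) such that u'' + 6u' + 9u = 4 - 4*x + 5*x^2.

u = 10/9 - 32*x/27 + 5*x**2/9 + C1*exp(-3*x) + C2*x*exp(-3*x)

Characteristic equation r² + 6r + 9 = 0 has discriminant (6)² - 4·(9) = 0, so r = -3 is a repeated root.
Hence u_h = (C1 + C2*x)*exp(-3*x).
For the particular solution try u_p = A0 + A1*x + A2*x^2. Substituting and matching coefficients of each power of x gives A0 = 10/9, A1 = -32/27, A2 = 5/9, so u_p = 10/9 - 32*x/27 + 5*x^2/9.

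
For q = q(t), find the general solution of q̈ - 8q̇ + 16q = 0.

q = C1*exp(4*t) + C2*t*exp(4*t)

Characteristic equation r² - 8r + 16 = 0 has discriminant (-8)² - 4·(16) = 0, so r = 4 is a repeated root.
Hence q_h = (C1 + C2*t)*exp(4*t).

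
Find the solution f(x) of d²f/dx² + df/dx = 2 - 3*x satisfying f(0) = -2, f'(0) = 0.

Characteristic equation r² + r = 0 factors as (r + 1)r = 0, so r = -1, 0.
Hence f_h = C1*exp(-x) + C2.
Since 0 is a characteristic root (multiplicity 1), multiply the polynomial trial by x: try f_p = x*(A0 + A1*x). Substituting and matching coefficients of each power of x gives A0 = 5, A1 = -3/2, so f_p = 5*x - 3*x^2/2.
General solution: f = C2 + 5*x - 3*x^2/2 + C1*exp(-x).
Apply the initial conditions: f(0) = C1 + C2 = -2 and f'(0) = 5 - C1 = 0. Solving gives C1 = 5, C2 = -7.

f = -7 + 5*x + 5*exp(-x) - 3*x**2/2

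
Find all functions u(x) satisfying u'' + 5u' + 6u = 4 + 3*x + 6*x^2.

u = 47/36 + x**2 - 7*x/6 + C1*exp(-3*x) + C2*exp(-2*x)

Characteristic equation r² + 5r + 6 = 0 factors as (r + 3)(r + 2) = 0, so r = -3, -2.
Hence u_h = C1*exp(-3*x) + C2*exp(-2*x).
For the particular solution try u_p = A0 + A1*x + A2*x^2. Substituting and matching coefficients of each power of x gives A0 = 47/36, A1 = -7/6, A2 = 1, so u_p = 47/36 + x^2 - 7*x/6.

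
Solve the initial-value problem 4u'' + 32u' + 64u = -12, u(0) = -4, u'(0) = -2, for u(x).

Divide through by 4: u'' + 8u' + 16u = -3.
Characteristic equation r² + 8r + 16 = 0 has discriminant (8)² - 4·(16) = 0, so r = -4 is a repeated root.
Hence u_h = (C1 + C2*x)*exp(-4*x).
For the particular solution try u_p = A0. Substituting and matching coefficients of each power of x gives A0 = -3/16, so u_p = -3/16.
General solution: u = -3/16 + C1*exp(-4*x) + C2*x*exp(-4*x).
Apply the initial conditions: u(0) = -3/16 + C1 = -4 and u'(0) = C2 - 4*C1 = -2. Solving gives C1 = -61/16, C2 = -69/4.

u = -3/16 - 61*exp(-4*x)/16 - 69*x*exp(-4*x)/4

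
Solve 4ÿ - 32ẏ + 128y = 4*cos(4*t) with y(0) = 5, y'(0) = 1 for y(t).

y = -sin(4*t)/40 + cos(4*t)/80 - 377*exp(4*t)*sin(4*t)/80 + 399*cos(4*t)*exp(4*t)/80

Divide through by 4: y'' - 8y' + 32y = cos(4*t).
Characteristic equation r² - 8r + 32 = 0 has discriminant (-8)² - 4·(32) = -64 < 0, so r = 4 ± 4i.
Hence y_h = C1*cos(4*t)*exp(4*t) + C2*exp(4*t)*sin(4*t).
Try y_p = A*cos(4*t) + B*sin(4*t). Substituting and equating the coefficients of cos(4t) and sin(4t) gives A = 1/80, B = -1/40, so y_p = -sin(4*t)/40 + cos(4*t)/80.
General solution: y = -sin(4*t)/40 + cos(4*t)/80 + C1*cos(4*t)*exp(4*t) + C2*exp(4*t)*sin(4*t).
Apply the initial conditions: y(0) = 1/80 + C1 = 5 and y'(0) = -1/10 + 4*C1 + 4*C2 = 1. Solving gives C1 = 399/80, C2 = -377/80.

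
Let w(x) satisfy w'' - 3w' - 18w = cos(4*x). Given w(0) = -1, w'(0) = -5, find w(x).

w = -205*exp(6*x)/234 - 22*exp(-3*x)/225 - 17*cos(4*x)/650 - 3*sin(4*x)/325

Characteristic equation r² - 3r - 18 = 0 factors as (r - 6)(r + 3) = 0, so r = 6, -3.
Hence w_h = C1*exp(6*x) + C2*exp(-3*x).
Try w_p = A*cos(4*x) + B*sin(4*x). Substituting and equating the coefficients of cos(4x) and sin(4x) gives A = -17/650, B = -3/325, so w_p = -17*cos(4*x)/650 - 3*sin(4*x)/325.
General solution: w = -17*cos(4*x)/650 - 3*sin(4*x)/325 + C1*exp(6*x) + C2*exp(-3*x).
Apply the initial conditions: w(0) = -17/650 + C1 + C2 = -1 and w'(0) = -12/325 - 3*C2 + 6*C1 = -5. Solving gives C1 = -205/234, C2 = -22/225.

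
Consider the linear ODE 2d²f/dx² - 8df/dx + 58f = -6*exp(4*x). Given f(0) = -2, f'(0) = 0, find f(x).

f = -3*exp(4*x)/29 - 55*cos(5*x)*exp(2*x)/29 + 122*exp(2*x)*sin(5*x)/145

Divide through by 2: f'' - 4f' + 29f = -3*exp(4*x).
Characteristic equation r² - 4r + 29 = 0 has discriminant (-4)² - 4·(29) = -100 < 0, so r = 2 ± 5i.
Hence f_h = C1*cos(5*x)*exp(2*x) + C2*exp(2*x)*sin(5*x).
Try f_p = A*exp(4*x). Substituting into the equation and dividing by exp(4*x) gives A = -3/29, so f_p = -3*exp(4*x)/29.
General solution: f = -3*exp(4*x)/29 + C1*cos(5*x)*exp(2*x) + C2*exp(2*x)*sin(5*x).
Apply the initial conditions: f(0) = -3/29 + C1 = -2 and f'(0) = -12/29 + 2*C1 + 5*C2 = 0. Solving gives C1 = -55/29, C2 = 122/145.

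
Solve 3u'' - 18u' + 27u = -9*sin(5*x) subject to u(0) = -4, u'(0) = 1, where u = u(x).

u = -2267*exp(3*x)/578 - 45*cos(5*x)/578 + 12*sin(5*x)/289 + 427*x*exp(3*x)/34

Divide through by 3: u'' - 6u' + 9u = -3*sin(5*x).
Characteristic equation r² - 6r + 9 = 0 has discriminant (-6)² - 4·(9) = 0, so r = 3 is a repeated root.
Hence u_h = (C1 + C2*x)*exp(3*x).
Try u_p = A*cos(5*x) + B*sin(5*x). Substituting and equating the coefficients of cos(5x) and sin(5x) gives A = -45/578, B = 12/289, so u_p = -45*cos(5*x)/578 + 12*sin(5*x)/289.
General solution: u = -45*cos(5*x)/578 + 12*sin(5*x)/289 + C1*exp(3*x) + C2*x*exp(3*x).
Apply the initial conditions: u(0) = -45/578 + C1 = -4 and u'(0) = 60/289 + C2 + 3*C1 = 1. Solving gives C1 = -2267/578, C2 = 427/34.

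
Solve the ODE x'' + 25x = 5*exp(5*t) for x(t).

Characteristic equation r² + 25 = 0 has discriminant (0)² - 4·(25) = -100 < 0, so r = ± 5i.
Hence x_h = C1*cos(5*t) + C2*sin(5*t).
Try x_p = A*exp(5*t). Substituting into the equation and dividing by exp(5*t) gives A = 1/10, so x_p = exp(5*t)/10.

x = exp(5*t)/10 + C1*cos(5*t) + C2*sin(5*t)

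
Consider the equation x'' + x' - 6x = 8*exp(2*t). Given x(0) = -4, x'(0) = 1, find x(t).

x = -63*exp(2*t)/25 - 37*exp(-3*t)/25 + 8*t*exp(2*t)/5

Characteristic equation r² + r - 6 = 0 factors as (r - 2)(r + 3) = 0, so r = 2, -3.
Hence x_h = C1*exp(2*t) + C2*exp(-3*t).
Since exp(2*t) solves the homogeneous equation (r = 2 is a root of multiplicity 1), multiply the trial by t. Try x_p = A*t*exp(2*t). Substituting into the equation and dividing by exp(2*t) gives A = 8/5, so x_p = 8*t*exp(2*t)/5.
General solution: x = C1*exp(2*t) + C2*exp(-3*t) + 8*t*exp(2*t)/5.
Apply the initial conditions: x(0) = C1 + C2 = -4 and x'(0) = 8/5 - 3*C2 + 2*C1 = 1. Solving gives C1 = -63/25, C2 = -37/25.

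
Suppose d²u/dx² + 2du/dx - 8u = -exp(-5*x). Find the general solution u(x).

u = -exp(-5*x)/7 + C1*exp(2*x) + C2*exp(-4*x)

Characteristic equation r² + 2r - 8 = 0 factors as (r - 2)(r + 4) = 0, so r = 2, -4.
Hence u_h = C1*exp(2*x) + C2*exp(-4*x).
Try u_p = A*exp(-5*x). Substituting into the equation and dividing by exp(-5*x) gives A = -1/7, so u_p = -exp(-5*x)/7.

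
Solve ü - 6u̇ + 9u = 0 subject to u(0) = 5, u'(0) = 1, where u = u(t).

Characteristic equation r² - 6r + 9 = 0 has discriminant (-6)² - 4·(9) = 0, so r = 3 is a repeated root.
Hence u_h = (C1 + C2*t)*exp(3*t).
Apply the initial conditions: u(0) = C1 = 5 and u'(0) = C2 + 3*C1 = 1. Solving gives C1 = 5, C2 = -14.

u = 5*exp(3*t) - 14*t*exp(3*t)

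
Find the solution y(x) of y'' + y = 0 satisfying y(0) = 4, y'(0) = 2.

Characteristic equation r² + 1 = 0 has discriminant (0)² - 4·(1) = -4 < 0, so r = ± i.
Hence y_h = C1*cos(x) + C2*sin(x).
Apply the initial conditions: y(0) = C1 = 4 and y'(0) = C2 = 2. Solving gives C1 = 4, C2 = 2.

y = 2*sin(x) + 4*cos(x)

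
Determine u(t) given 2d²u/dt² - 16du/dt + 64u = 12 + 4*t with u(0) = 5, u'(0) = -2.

u = 13/64 + t/16 - 85*exp(4*t)*sin(4*t)/16 + 307*cos(4*t)*exp(4*t)/64

Divide through by 2: u'' - 8u' + 32u = 6 + 2*t.
Characteristic equation r² - 8r + 32 = 0 has discriminant (-8)² - 4·(32) = -64 < 0, so r = 4 ± 4i.
Hence u_h = C1*cos(4*t)*exp(4*t) + C2*exp(4*t)*sin(4*t).
For the particular solution try u_p = A0 + A1*t. Substituting and matching coefficients of each power of t gives A0 = 13/64, A1 = 1/16, so u_p = 13/64 + t/16.
General solution: u = 13/64 + t/16 + C1*cos(4*t)*exp(4*t) + C2*exp(4*t)*sin(4*t).
Apply the initial conditions: u(0) = 13/64 + C1 = 5 and u'(0) = 1/16 + 4*C1 + 4*C2 = -2. Solving gives C1 = 307/64, C2 = -85/16.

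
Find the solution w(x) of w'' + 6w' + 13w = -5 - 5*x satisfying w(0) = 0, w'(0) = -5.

w = -35/169 - 5*x/13 - 675*exp(-3*x)*sin(2*x)/338 + 35*cos(2*x)*exp(-3*x)/169

Characteristic equation r² + 6r + 13 = 0 has discriminant (6)² - 4·(13) = -16 < 0, so r = -3 ± 2i.
Hence w_h = C1*cos(2*x)*exp(-3*x) + C2*exp(-3*x)*sin(2*x).
For the particular solution try w_p = A0 + A1*x. Substituting and matching coefficients of each power of x gives A0 = -35/169, A1 = -5/13, so w_p = -35/169 - 5*x/13.
General solution: w = -35/169 - 5*x/13 + C1*cos(2*x)*exp(-3*x) + C2*exp(-3*x)*sin(2*x).
Apply the initial conditions: w(0) = -35/169 + C1 = 0 and w'(0) = -5/13 - 3*C1 + 2*C2 = -5. Solving gives C1 = 35/169, C2 = -675/338.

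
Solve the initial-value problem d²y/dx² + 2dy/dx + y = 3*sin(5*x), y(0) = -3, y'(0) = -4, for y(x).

y = -999*exp(-x)/338 - 18*sin(5*x)/169 - 15*cos(5*x)/338 - 167*x*exp(-x)/26

Characteristic equation r² + 2r + 1 = 0 has discriminant (2)² - 4·(1) = 0, so r = -1 is a repeated root.
Hence y_h = (C1 + C2*x)*exp(-x).
Try y_p = A*cos(5*x) + B*sin(5*x). Substituting and equating the coefficients of cos(5x) and sin(5x) gives A = -15/338, B = -18/169, so y_p = -18*sin(5*x)/169 - 15*cos(5*x)/338.
General solution: y = -18*sin(5*x)/169 - 15*cos(5*x)/338 + C1*exp(-x) + C2*x*exp(-x).
Apply the initial conditions: y(0) = -15/338 + C1 = -3 and y'(0) = -90/169 + C2 - C1 = -4. Solving gives C1 = -999/338, C2 = -167/26.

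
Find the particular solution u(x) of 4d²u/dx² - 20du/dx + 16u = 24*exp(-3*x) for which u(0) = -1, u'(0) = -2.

u = -7*exp(x)/6 - exp(4*x)/21 + 3*exp(-3*x)/14

Divide through by 4: u'' - 5u' + 4u = 6*exp(-3*x).
Characteristic equation r² - 5r + 4 = 0 factors as (r - 4)(r - 1) = 0, so r = 4, 1.
Hence u_h = C1*exp(4*x) + C2*exp(x).
Try u_p = A*exp(-3*x). Substituting into the equation and dividing by exp(-3*x) gives A = 3/14, so u_p = 3*exp(-3*x)/14.
General solution: u = 3*exp(-3*x)/14 + C1*exp(4*x) + C2*exp(x).
Apply the initial conditions: u(0) = 3/14 + C1 + C2 = -1 and u'(0) = -9/14 + C2 + 4*C1 = -2. Solving gives C1 = -1/21, C2 = -7/6.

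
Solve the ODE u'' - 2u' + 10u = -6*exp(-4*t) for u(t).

Characteristic equation r² - 2r + 10 = 0 has discriminant (-2)² - 4·(10) = -36 < 0, so r = 1 ± 3i.
Hence u_h = C1*cos(3*t)*exp(t) + C2*exp(t)*sin(3*t).
Try u_p = A*exp(-4*t). Substituting into the equation and dividing by exp(-4*t) gives A = -3/17, so u_p = -3*exp(-4*t)/17.

u = -3*exp(-4*t)/17 + C1*cos(3*t)*exp(t) + C2*exp(t)*sin(3*t)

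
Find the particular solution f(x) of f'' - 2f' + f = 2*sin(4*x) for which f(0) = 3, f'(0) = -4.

Characteristic equation r² - 2r + 1 = 0 has discriminant (-2)² - 4·(1) = 0, so r = 1 is a repeated root.
Hence f_h = (C1 + C2*x)*exp(x).
Try f_p = A*cos(4*x) + B*sin(4*x). Substituting and equating the coefficients of cos(4x) and sin(4x) gives A = 16/289, B = -30/289, so f_p = -30*sin(4*x)/289 + 16*cos(4*x)/289.
General solution: f = -30*sin(4*x)/289 + 16*cos(4*x)/289 + C1*exp(x) + C2*x*exp(x).
Apply the initial conditions: f(0) = 16/289 + C1 = 3 and f'(0) = -120/289 + C1 + C2 = -4. Solving gives C1 = 851/289, C2 = -111/17.

f = -30*sin(4*x)/289 + 16*cos(4*x)/289 + 851*exp(x)/289 - 111*x*exp(x)/17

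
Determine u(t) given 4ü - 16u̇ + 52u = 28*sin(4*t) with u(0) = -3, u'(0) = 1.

Divide through by 4: u'' - 4u' + 13u = 7*sin(4*t).
Characteristic equation r² - 4r + 13 = 0 has discriminant (-4)² - 4·(13) = -36 < 0, so r = 2 ± 3i.
Hence u_h = C1*cos(3*t)*exp(2*t) + C2*exp(2*t)*sin(3*t).
Try u_p = A*cos(4*t) + B*sin(4*t). Substituting and equating the coefficients of cos(4t) and sin(4t) gives A = 112/265, B = -21/265, so u_p = -21*sin(4*t)/265 + 112*cos(4*t)/265.
General solution: u = -21*sin(4*t)/265 + 112*cos(4*t)/265 + C1*cos(3*t)*exp(2*t) + C2*exp(2*t)*sin(3*t).
Apply the initial conditions: u(0) = 112/265 + C1 = -3 and u'(0) = -84/265 + 2*C1 + 3*C2 = 1. Solving gives C1 = -907/265, C2 = 721/265.

u = -21*sin(4*t)/265 + 112*cos(4*t)/265 - 907*cos(3*t)*exp(2*t)/265 + 721*exp(2*t)*sin(3*t)/265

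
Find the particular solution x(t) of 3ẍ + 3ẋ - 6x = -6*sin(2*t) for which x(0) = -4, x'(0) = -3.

Divide through by 3: x'' + x' - 2x = -2*sin(2*t).
Characteristic equation r² + r - 2 = 0 factors as (r - 1)(r + 2) = 0, so r = 1, -2.
Hence x_h = C1*exp(t) + C2*exp(-2*t).
Try x_p = A*cos(2*t) + B*sin(2*t). Substituting and equating the coefficients of cos(2t) and sin(2t) gives A = 1/10, B = 3/10, so x_p = cos(2*t)/10 + 3*sin(2*t)/10.
General solution: x = cos(2*t)/10 + 3*sin(2*t)/10 + C1*exp(t) + C2*exp(-2*t).
Apply the initial conditions: x(0) = 1/10 + C1 + C2 = -4 and x'(0) = 3/5 + C1 - 2*C2 = -3. Solving gives C1 = -59/15, C2 = -1/6.

x = -59*exp(t)/15 - exp(-2*t)/6 + cos(2*t)/10 + 3*sin(2*t)/10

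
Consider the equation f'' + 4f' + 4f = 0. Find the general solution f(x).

Characteristic equation r² + 4r + 4 = 0 has discriminant (4)² - 4·(4) = 0, so r = -2 is a repeated root.
Hence f_h = (C1 + C2*x)*exp(-2*x).

f = C1*exp(-2*x) + C2*x*exp(-2*x)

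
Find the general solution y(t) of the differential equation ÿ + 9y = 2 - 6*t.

y = 2/9 - 2*t/3 + C1*cos(3*t) + C2*sin(3*t)

Characteristic equation r² + 9 = 0 has discriminant (0)² - 4·(9) = -36 < 0, so r = ± 3i.
Hence y_h = C1*cos(3*t) + C2*sin(3*t).
For the particular solution try y_p = A0 + A1*t. Substituting and matching coefficients of each power of t gives A0 = 2/9, A1 = -2/3, so y_p = 2/9 - 2*t/3.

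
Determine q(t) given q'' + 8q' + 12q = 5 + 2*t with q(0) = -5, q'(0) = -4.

Characteristic equation r² + 8r + 12 = 0 factors as (r + 2)(r + 6) = 0, so r = -2, -6.
Hence q_h = C1*exp(-2*t) + C2*exp(-6*t).
For the particular solution try q_p = A0 + A1*t. Substituting and matching coefficients of each power of t gives A0 = 11/36, A1 = 1/6, so q_p = 11/36 + t/6.
General solution: q = 11/36 + t/6 + C1*exp(-2*t) + C2*exp(-6*t).
Apply the initial conditions: q(0) = 11/36 + C1 + C2 = -5 and q'(0) = 1/6 - 6*C2 - 2*C1 = -4. Solving gives C1 = -9, C2 = 133/36.

q = 11/36 - 9*exp(-2*t) + t/6 + 133*exp(-6*t)/36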